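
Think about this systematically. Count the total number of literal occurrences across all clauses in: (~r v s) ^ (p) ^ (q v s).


Counting literals in each clause:
Clause 1: 2 literal(s)
Clause 2: 1 literal(s)
Clause 3: 2 literal(s)
Total = 5

5


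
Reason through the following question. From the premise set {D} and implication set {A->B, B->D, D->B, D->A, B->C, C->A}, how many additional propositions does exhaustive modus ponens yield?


Initial facts: {D}
Apply modus ponens to closure:
  D and D->B  =>  B
  D and D->A  =>  A
  B and B->C  =>  C
Final known: {A, B, C, D}
New propositions: {A, B, C}
Count = 3

3


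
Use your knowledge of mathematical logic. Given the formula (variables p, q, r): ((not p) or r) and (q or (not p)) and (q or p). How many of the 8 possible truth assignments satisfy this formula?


Evaluate all 8 assignments for p, q, r:
p=0, q=0, r=0: 0
p=0, q=0, r=1: 0
p=0, q=1, r=0: 1
p=0, q=1, r=1: 1
p=1, q=0, r=0: 0
p=1, q=0, r=1: 0
p=1, q=1, r=0: 0
p=1, q=1, r=1: 1
Satisfying count = 3

3


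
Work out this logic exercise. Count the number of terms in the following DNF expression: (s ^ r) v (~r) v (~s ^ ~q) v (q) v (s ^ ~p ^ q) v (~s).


A DNF formula is a disjunction of terms (conjunctions).
Terms are separated by v.
Counting the disjuncts: 6 terms.

6


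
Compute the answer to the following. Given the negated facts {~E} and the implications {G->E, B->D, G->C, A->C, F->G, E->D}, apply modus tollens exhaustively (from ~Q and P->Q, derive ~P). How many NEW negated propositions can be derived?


Initial negated facts: {~E}
Apply modus tollens to closure:
  ~E and G->E  =>  ~G
  ~G and F->G  =>  ~F
Final negated: {~E, ~F, ~G}
New negations: {~F, ~G}
Count = 2

2


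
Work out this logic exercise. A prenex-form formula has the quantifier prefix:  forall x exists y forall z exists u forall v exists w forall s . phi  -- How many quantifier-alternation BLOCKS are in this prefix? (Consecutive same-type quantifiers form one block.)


Quantifier-type sequence: A E A E A E A  (A=forall, E=exists)
Group into maximal same-type runs:
  Ax1 | Ex1 | Ax1 | Ex1 | Ax1 | Ex1 | Ax1
Number of blocks = 7

7


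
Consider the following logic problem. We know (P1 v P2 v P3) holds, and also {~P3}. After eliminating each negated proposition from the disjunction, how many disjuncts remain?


Original disjuncts (3): P1, P2, P3
Negated (eliminate): ~P3
Remaining disjuncts: P1, P2
Count = 3 - 1 = 2

2


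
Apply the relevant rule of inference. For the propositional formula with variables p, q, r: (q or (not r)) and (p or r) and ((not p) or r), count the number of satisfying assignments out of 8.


Evaluate all 8 assignments for p, q, r:
p=0, q=0, r=0: 0
p=0, q=0, r=1: 0
p=0, q=1, r=0: 0
p=0, q=1, r=1: 1
p=1, q=0, r=0: 0
p=1, q=0, r=1: 0
p=1, q=1, r=0: 0
p=1, q=1, r=1: 1
Satisfying count = 2

2


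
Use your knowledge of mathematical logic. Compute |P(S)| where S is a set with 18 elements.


The power set of a set with n elements has 2^n elements.
|P(S)| = 2^18 = 262144

262144


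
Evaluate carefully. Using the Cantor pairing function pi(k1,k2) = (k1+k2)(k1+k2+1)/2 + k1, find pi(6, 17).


k1 + k2 = 23
(k1+k2)(k1+k2+1)/2 = 23 * 24 / 2 = 276
pi = 276 + 6 = 282

282


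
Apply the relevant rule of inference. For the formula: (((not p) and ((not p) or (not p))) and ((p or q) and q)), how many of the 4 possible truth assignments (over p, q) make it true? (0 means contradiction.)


Check all 4 assignments:
p=0, q=0: 0
p=0, q=1: 1
p=1, q=0: 0
p=1, q=1: 0
Count of True = 1

1


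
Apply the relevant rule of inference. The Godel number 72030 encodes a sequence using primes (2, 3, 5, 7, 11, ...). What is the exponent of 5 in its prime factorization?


Factorize 72030 by dividing by 5 repeatedly.
Division steps: 5 divides 72030 exactly 1 time(s).
Exponent of 5 = 1

1


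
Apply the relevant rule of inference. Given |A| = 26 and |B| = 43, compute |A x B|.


The Cartesian product A x B contains all ordered pairs (a, b).
|A x B| = |A| * |B| = 26 * 43 = 1118

1118


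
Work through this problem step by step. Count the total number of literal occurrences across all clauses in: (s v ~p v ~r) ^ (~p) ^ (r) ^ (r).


Counting literals in each clause:
Clause 1: 3 literal(s)
Clause 2: 1 literal(s)
Clause 3: 1 literal(s)
Clause 4: 1 literal(s)
Total = 6

6


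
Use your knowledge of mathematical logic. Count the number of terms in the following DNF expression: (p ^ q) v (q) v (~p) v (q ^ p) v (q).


A DNF formula is a disjunction of terms (conjunctions).
Terms are separated by v.
Counting the disjuncts: 5 terms.

5


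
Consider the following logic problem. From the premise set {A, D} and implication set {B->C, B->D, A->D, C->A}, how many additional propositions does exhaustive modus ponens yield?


Initial facts: {A, D}
Apply modus ponens to closure:
  (no implication fires)
Final known: {A, D}
New propositions: {(none)}
Count = 0

0


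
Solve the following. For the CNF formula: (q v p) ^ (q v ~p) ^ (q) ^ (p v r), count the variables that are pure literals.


Check each variable for pure literal status:
p: mixed (not pure)
q: pure positive
r: pure positive
Pure literal count = 2

2


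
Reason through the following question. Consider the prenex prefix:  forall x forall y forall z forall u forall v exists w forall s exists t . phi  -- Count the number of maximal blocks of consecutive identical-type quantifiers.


Quantifier-type sequence: A A A A A E A E  (A=forall, E=exists)
Group into maximal same-type runs:
  Ax5 | Ex1 | Ax1 | Ex1
Number of blocks = 4

4


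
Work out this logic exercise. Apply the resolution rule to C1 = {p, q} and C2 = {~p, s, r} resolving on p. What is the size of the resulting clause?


Remove p from C1 and ~p from C2.
C1 remainder: {q}
C2 remainder: {s, r}
Union (resolvent): {q, r, s}
Resolvent has 3 literal(s).

3


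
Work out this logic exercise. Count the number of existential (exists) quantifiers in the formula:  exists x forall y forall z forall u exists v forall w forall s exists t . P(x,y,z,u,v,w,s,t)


Quantifier prefix: exists x forall y forall z forall u exists v forall w forall s exists t
Mark each quantifier type:
  E U U U E U U E
Universal count = 5, Existential count = 3
Asked for existential (exists) quantifiers: 3

3


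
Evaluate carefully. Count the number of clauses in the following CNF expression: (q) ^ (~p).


A CNF formula is a conjunction of clauses.
Clauses are separated by ^.
Counting the conjuncts: 2 clauses.

2


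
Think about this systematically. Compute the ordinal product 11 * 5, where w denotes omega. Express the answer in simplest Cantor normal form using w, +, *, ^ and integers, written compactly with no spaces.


Compute 11 * 5.
Ordinal * is associative and left-distributive over +, but NOT commutative; for finite n>1, n*w = w but w*n stays w*n.
Both finite; ordinal * agrees with natural *: 11 * 5 = 55.
Result = 55

55


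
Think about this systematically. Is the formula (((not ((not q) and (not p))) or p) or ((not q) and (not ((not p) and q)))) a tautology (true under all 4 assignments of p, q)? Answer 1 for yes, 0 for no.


Check all 4 assignments:
p=0, q=0: 1
p=0, q=1: 1
p=1, q=0: 1
p=1, q=1: 1
Satisfying count = 4/4.
Tautology iff count = 4: yes.

1


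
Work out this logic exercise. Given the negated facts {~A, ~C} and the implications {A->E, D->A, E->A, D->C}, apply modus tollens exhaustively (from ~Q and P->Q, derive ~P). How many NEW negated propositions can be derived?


Initial negated facts: {~A, ~C}
Apply modus tollens to closure:
  ~A and D->A  =>  ~D
  ~A and E->A  =>  ~E
Final negated: {~A, ~C, ~D, ~E}
New negations: {~D, ~E}
Count = 2

2


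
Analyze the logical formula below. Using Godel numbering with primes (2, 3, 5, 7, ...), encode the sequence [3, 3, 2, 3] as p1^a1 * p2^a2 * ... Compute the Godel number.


Encode each element as an exponent of the corresponding prime:
  2^3 = 8
  3^3 = 27
  5^2 = 25
  7^3 = 343
Product = 8 * 27 * 25 * 343 = 1852200

1852200


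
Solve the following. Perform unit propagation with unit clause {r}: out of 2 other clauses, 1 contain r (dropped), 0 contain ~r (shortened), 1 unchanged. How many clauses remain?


Satisfied (removed): 1
Shortened (remain): 0
Unchanged (remain): 1
Remaining = 0 + 1 = 1

1


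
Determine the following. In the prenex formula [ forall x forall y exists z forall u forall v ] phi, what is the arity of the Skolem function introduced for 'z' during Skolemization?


Quantifier prefix: forall x forall y exists z forall u forall v
'z' is existentially quantified at position 3.
Universal variables preceding it: x, y
Skolem function arity = 2

2


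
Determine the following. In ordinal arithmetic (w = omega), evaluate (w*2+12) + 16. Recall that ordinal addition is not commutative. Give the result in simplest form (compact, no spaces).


Compute (w*2+12) + 16.
Ordinal + is associative but NOT commutative; for finite n>0, n + w = w but w + n stays w+n.
By associativity: (w*2+12) + 16 = w*2 + (12+16) = w*2+28.
Result = w*2+28

w*2+28


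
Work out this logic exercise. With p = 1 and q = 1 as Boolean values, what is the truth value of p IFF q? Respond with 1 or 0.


p = 1, q = 1
Operation: p IFF q
Evaluate: 1 IFF 1 = 1

1


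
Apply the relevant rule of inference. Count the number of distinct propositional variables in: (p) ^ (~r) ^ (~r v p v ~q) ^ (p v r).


Identify each variable that appears in the formula.
Variables found: p, q, r
Count = 3

3


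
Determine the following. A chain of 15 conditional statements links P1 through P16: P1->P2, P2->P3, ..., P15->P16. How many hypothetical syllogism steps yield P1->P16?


With 15 implications in a chain connecting 16 propositions:
P1->P2, P2->P3, ..., P15->P16
Steps needed = (number of implications) - 1 = 15 - 1 = 14

14


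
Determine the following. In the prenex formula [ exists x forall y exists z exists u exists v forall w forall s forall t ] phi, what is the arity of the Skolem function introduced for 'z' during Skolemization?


Quantifier prefix: exists x forall y exists z exists u exists v forall w forall s forall t
'z' is existentially quantified at position 3.
Universal variables preceding it: y
Skolem function arity = 1

1


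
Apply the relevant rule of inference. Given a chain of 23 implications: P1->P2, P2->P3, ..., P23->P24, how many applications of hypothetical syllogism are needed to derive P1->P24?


With 23 implications in a chain connecting 24 propositions:
P1->P2, P2->P3, ..., P23->P24
Steps needed = (number of implications) - 1 = 23 - 1 = 22

22


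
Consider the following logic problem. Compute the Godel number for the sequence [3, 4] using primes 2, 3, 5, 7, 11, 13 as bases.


Encode each element as an exponent of the corresponding prime:
  2^3 = 8
  3^4 = 81
Product = 8 * 81 = 648

648


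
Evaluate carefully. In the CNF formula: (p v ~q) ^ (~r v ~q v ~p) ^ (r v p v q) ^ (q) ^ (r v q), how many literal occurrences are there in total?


Counting literals in each clause:
Clause 1: 2 literal(s)
Clause 2: 3 literal(s)
Clause 3: 3 literal(s)
Clause 4: 1 literal(s)
Clause 5: 2 literal(s)
Total = 11

11


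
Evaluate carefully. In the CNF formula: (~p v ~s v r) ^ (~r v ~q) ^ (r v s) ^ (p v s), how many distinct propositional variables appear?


Identify each variable that appears in the formula.
Variables found: p, q, r, s
Count = 4

4


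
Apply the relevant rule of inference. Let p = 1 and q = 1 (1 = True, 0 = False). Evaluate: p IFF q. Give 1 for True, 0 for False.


p = 1, q = 1
Operation: p IFF q
Evaluate: 1 IFF 1 = 1

1


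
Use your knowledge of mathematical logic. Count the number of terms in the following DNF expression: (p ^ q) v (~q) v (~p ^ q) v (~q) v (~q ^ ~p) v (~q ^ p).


A DNF formula is a disjunction of terms (conjunctions).
Terms are separated by v.
Counting the disjuncts: 6 terms.

6


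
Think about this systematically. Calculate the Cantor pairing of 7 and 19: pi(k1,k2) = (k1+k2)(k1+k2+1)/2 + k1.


k1 + k2 = 26
(k1+k2)(k1+k2+1)/2 = 26 * 27 / 2 = 351
pi = 351 + 7 = 358

358


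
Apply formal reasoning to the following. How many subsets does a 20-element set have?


The power set of a set with n elements has 2^n elements.
|P(S)| = 2^20 = 1048576

1048576


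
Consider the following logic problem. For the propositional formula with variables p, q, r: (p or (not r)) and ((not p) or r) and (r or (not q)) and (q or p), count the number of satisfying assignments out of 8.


Evaluate all 8 assignments for p, q, r:
p=0, q=0, r=0: 0
p=0, q=0, r=1: 0
p=0, q=1, r=0: 0
p=0, q=1, r=1: 0
p=1, q=0, r=0: 0
p=1, q=0, r=1: 1
p=1, q=1, r=0: 0
p=1, q=1, r=1: 1
Satisfying count = 2

2


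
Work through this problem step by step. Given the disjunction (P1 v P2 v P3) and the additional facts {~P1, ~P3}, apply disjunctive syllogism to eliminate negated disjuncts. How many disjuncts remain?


Original disjuncts (3): P1, P2, P3
Negated (eliminate): ~P1, ~P3
Remaining disjuncts: P2
Count = 3 - 2 = 1

1


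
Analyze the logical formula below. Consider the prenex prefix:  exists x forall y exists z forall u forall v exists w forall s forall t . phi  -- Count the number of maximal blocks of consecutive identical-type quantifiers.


Quantifier-type sequence: E A E A A E A A  (A=forall, E=exists)
Group into maximal same-type runs:
  Ex1 | Ax1 | Ex1 | Ax2 | Ex1 | Ax2
Number of blocks = 6

6


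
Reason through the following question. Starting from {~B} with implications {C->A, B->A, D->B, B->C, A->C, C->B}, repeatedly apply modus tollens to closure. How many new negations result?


Initial negated facts: {~B}
Apply modus tollens to closure:
  ~B and D->B  =>  ~D
  ~B and C->B  =>  ~C
  ~C and A->C  =>  ~A
Final negated: {~A, ~B, ~C, ~D}
New negations: {~A, ~C, ~D}
Count = 3

3


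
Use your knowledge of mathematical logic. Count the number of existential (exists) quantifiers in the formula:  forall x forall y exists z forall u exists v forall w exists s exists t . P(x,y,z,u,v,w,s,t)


Quantifier prefix: forall x forall y exists z forall u exists v forall w exists s exists t
Mark each quantifier type:
  U U E U E U E E
Universal count = 4, Existential count = 4
Asked for existential (exists) quantifiers: 4

4


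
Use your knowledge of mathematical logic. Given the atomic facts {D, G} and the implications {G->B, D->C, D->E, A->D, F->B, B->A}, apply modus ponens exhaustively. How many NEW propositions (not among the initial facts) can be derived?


Initial facts: {D, G}
Apply modus ponens to closure:
  G and G->B  =>  B
  D and D->C  =>  C
  D and D->E  =>  E
  B and B->A  =>  A
Final known: {A, B, C, D, E, G}
New propositions: {A, B, C, E}
Count = 4

4


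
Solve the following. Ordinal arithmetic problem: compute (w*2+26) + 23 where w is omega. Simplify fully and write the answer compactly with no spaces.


Compute (w*2+26) + 23.
Ordinal + is associative but NOT commutative; for finite n>0, n + w = w but w + n stays w+n.
By associativity: (w*2+26) + 23 = w*2 + (26+23) = w*2+49.
Result = w*2+49

w*2+49


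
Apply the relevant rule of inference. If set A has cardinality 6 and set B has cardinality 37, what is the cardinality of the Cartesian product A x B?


The Cartesian product A x B contains all ordered pairs (a, b).
|A x B| = |A| * |B| = 6 * 37 = 222

222


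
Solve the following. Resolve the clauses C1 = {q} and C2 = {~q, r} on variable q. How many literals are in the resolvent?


Remove q from C1 and ~q from C2.
C1 remainder: {}
C2 remainder: {r}
Union (resolvent): {r}
Resolvent has 1 literal(s).

1


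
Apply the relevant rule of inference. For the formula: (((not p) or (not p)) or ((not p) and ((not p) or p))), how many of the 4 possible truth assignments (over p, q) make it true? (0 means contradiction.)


Check all 4 assignments:
p=0, q=0: 1
p=0, q=1: 1
p=1, q=0: 0
p=1, q=1: 0
Count of True = 2

2


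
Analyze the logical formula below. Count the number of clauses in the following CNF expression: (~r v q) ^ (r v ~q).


A CNF formula is a conjunction of clauses.
Clauses are separated by ^.
Counting the conjuncts: 2 clauses.

2


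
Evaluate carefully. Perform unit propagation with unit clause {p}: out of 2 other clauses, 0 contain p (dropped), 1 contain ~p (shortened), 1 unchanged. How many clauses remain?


Satisfied (removed): 0
Shortened (remain): 1
Unchanged (remain): 1
Remaining = 1 + 1 = 2

2


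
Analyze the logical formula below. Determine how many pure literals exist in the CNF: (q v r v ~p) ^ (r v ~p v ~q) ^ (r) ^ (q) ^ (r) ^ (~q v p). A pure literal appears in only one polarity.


Check each variable for pure literal status:
p: mixed (not pure)
q: mixed (not pure)
r: pure positive
Pure literal count = 1

1


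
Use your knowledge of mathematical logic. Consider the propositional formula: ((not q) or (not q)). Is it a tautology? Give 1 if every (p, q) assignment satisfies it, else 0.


Check all 4 assignments:
p=0, q=0: 1
p=0, q=1: 0
p=1, q=0: 1
p=1, q=1: 0
Satisfying count = 2/4.
Tautology iff count = 4: no.

0


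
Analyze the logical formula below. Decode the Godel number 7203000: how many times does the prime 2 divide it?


Factorize 7203000 by dividing by 2 repeatedly.
Division steps: 2 divides 7203000 exactly 3 time(s).
Exponent of 2 = 3

3


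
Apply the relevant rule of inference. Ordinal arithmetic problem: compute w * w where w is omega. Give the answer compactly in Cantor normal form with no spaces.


Compute w * w.
Ordinal * is associative and left-distributive over +, but NOT commutative; for finite n>1, n*w = w but w*n stays w*n.
w * w = w^2 by definition.
Result = w^2

w^2


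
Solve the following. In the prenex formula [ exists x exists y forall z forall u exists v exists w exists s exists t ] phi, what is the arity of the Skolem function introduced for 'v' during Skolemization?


Quantifier prefix: exists x exists y forall z forall u exists v exists w exists s exists t
'v' is existentially quantified at position 5.
Universal variables preceding it: z, u
Skolem function arity = 2

2


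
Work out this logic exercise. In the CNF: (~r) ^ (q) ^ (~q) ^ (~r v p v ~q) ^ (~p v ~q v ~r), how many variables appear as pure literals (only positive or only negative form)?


Check each variable for pure literal status:
p: mixed (not pure)
q: mixed (not pure)
r: pure negative
Pure literal count = 1

1


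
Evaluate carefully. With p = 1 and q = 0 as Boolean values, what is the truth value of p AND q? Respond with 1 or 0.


p = 1, q = 0
Operation: p AND q
Evaluate: 1 AND 0 = 0

0


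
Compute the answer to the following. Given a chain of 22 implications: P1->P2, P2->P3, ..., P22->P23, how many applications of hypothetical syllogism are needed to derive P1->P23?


With 22 implications in a chain connecting 23 propositions:
P1->P2, P2->P3, ..., P22->P23
Steps needed = (number of implications) - 1 = 22 - 1 = 21

21


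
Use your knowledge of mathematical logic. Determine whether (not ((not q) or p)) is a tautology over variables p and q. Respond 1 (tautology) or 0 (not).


Check all 4 assignments:
p=0, q=0: 0
p=0, q=1: 1
p=1, q=0: 0
p=1, q=1: 0
Satisfying count = 1/4.
Tautology iff count = 4: no.

0


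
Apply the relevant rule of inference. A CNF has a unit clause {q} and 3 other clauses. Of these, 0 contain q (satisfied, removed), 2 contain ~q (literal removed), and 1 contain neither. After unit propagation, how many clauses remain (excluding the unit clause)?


Satisfied (removed): 0
Shortened (remain): 2
Unchanged (remain): 1
Remaining = 2 + 1 = 3

3


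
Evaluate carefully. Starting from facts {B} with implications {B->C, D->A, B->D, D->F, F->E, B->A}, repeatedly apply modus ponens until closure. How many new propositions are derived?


Initial facts: {B}
Apply modus ponens to closure:
  B and B->C  =>  C
  B and B->D  =>  D
  D and D->F  =>  F
  F and F->E  =>  E
  B and B->A  =>  A
Final known: {A, B, C, D, E, F}
New propositions: {A, C, D, E, F}
Count = 5

5


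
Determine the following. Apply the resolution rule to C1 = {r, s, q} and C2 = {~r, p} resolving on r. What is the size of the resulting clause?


Remove r from C1 and ~r from C2.
C1 remainder: {s, q}
C2 remainder: {p}
Union (resolvent): {p, q, s}
Resolvent has 3 literal(s).

3


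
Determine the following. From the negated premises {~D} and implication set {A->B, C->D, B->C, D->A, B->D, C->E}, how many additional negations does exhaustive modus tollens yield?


Initial negated facts: {~D}
Apply modus tollens to closure:
  ~D and C->D  =>  ~C
  ~C and B->C  =>  ~B
  ~B and A->B  =>  ~A
Final negated: {~A, ~B, ~C, ~D}
New negations: {~A, ~B, ~C}
Count = 3

3


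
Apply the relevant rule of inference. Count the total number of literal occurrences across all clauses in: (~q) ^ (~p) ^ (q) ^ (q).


Counting literals in each clause:
Clause 1: 1 literal(s)
Clause 2: 1 literal(s)
Clause 3: 1 literal(s)
Clause 4: 1 literal(s)
Total = 4

4


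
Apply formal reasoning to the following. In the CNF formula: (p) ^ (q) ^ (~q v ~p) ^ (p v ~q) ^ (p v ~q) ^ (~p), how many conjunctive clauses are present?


A CNF formula is a conjunction of clauses.
Clauses are separated by ^.
Counting the conjuncts: 6 clauses.

6


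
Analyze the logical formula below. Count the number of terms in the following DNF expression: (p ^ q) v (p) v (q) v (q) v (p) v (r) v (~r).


A DNF formula is a disjunction of terms (conjunctions).
Terms are separated by v.
Counting the disjuncts: 7 terms.

7


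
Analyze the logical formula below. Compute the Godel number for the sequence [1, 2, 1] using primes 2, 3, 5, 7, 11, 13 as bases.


Encode each element as an exponent of the corresponding prime:
  2^1 = 2
  3^2 = 9
  5^1 = 5
Product = 2 * 9 * 5 = 90

90


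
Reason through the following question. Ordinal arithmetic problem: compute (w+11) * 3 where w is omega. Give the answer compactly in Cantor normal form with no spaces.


Compute (w+11) * 3.
Ordinal * is associative and left-distributive over +, but NOT commutative; for finite n>1, n*w = w but w*n stays w*n.
(w+11) * 3 = (w+11) repeated 3 times. Each intermediate +11 is absorbed by the following w; only the last survives: w*3+11.
Result = w*3+11

w*3+11


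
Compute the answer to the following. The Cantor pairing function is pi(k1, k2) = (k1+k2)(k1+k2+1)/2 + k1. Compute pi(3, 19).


k1 + k2 = 22
(k1+k2)(k1+k2+1)/2 = 22 * 23 / 2 = 253
pi = 253 + 3 = 256

256


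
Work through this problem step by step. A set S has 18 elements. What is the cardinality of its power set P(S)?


The power set of a set with n elements has 2^n elements.
|P(S)| = 2^18 = 262144

262144


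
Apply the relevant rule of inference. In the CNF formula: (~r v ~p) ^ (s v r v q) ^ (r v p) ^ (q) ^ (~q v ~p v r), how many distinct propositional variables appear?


Identify each variable that appears in the formula.
Variables found: p, q, r, s
Count = 4

4


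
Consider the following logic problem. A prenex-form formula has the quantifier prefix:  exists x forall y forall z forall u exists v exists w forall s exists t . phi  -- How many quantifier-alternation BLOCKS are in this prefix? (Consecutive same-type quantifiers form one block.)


Quantifier-type sequence: E A A A E E A E  (A=forall, E=exists)
Group into maximal same-type runs:
  Ex1 | Ax3 | Ex2 | Ax1 | Ex1
Number of blocks = 5

5


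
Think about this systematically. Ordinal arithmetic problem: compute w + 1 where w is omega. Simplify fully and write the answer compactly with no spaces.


Compute w + 1.
Ordinal + is associative but NOT commutative; for finite n>0, n + w = w but w + n stays w+n.
w + 1 is already in normal form (a successor ordinal beyond w).
Result = w+1

w+1


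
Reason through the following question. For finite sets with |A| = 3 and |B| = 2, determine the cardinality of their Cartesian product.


The Cartesian product A x B contains all ordered pairs (a, b).
|A x B| = |A| * |B| = 3 * 2 = 6

6


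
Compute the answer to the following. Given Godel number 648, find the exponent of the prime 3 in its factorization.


Factorize 648 by dividing by 3 repeatedly.
Division steps: 3 divides 648 exactly 4 time(s).
Exponent of 3 = 4

4


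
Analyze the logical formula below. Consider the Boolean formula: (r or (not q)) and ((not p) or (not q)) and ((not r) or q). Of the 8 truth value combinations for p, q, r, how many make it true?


Evaluate all 8 assignments for p, q, r:
p=0, q=0, r=0: 1
p=0, q=0, r=1: 0
p=0, q=1, r=0: 0
p=0, q=1, r=1: 1
p=1, q=0, r=0: 1
p=1, q=0, r=1: 0
p=1, q=1, r=0: 0
p=1, q=1, r=1: 0
Satisfying count = 3

3


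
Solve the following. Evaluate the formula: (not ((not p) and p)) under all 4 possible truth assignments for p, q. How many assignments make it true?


Check all 4 assignments:
p=0, q=0: 1
p=0, q=1: 1
p=1, q=0: 1
p=1, q=1: 1
Count of True = 4

4


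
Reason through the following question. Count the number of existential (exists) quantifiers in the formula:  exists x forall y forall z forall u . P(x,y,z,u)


Quantifier prefix: exists x forall y forall z forall u
Mark each quantifier type:
  E U U U
Universal count = 3, Existential count = 1
Asked for existential (exists) quantifiers: 1

1


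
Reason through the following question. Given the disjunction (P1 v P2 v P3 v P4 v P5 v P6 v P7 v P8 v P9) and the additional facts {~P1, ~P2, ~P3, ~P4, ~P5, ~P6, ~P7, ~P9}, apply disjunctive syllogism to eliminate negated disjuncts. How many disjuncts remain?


Original disjuncts (9): P1, P2, P3, P4, P5, P6, P7, P8, P9
Negated (eliminate): ~P1, ~P2, ~P3, ~P4, ~P5, ~P6, ~P7, ~P9
Remaining disjuncts: P8
Count = 9 - 8 = 1

1


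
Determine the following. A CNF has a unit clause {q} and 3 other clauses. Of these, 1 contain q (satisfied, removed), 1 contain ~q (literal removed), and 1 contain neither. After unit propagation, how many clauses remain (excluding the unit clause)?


Satisfied (removed): 1
Shortened (remain): 1
Unchanged (remain): 1
Remaining = 1 + 1 = 2

2


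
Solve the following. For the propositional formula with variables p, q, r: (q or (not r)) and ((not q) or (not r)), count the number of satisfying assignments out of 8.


Evaluate all 8 assignments for p, q, r:
p=0, q=0, r=0: 1
p=0, q=0, r=1: 0
p=0, q=1, r=0: 1
p=0, q=1, r=1: 0
p=1, q=0, r=0: 1
p=1, q=0, r=1: 0
p=1, q=1, r=0: 1
p=1, q=1, r=1: 0
Satisfying count = 4

4


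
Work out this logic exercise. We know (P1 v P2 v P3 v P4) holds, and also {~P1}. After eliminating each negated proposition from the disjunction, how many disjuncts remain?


Original disjuncts (4): P1, P2, P3, P4
Negated (eliminate): ~P1
Remaining disjuncts: P2, P3, P4
Count = 4 - 1 = 3

3


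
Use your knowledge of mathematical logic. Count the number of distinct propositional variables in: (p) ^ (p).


Identify each variable that appears in the formula.
Variables found: p
Count = 1

1


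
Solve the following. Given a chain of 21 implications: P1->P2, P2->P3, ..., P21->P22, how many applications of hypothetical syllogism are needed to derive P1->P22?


With 21 implications in a chain connecting 22 propositions:
P1->P2, P2->P3, ..., P21->P22
Steps needed = (number of implications) - 1 = 21 - 1 = 20

20


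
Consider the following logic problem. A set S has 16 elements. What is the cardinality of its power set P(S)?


The power set of a set with n elements has 2^n elements.
|P(S)| = 2^16 = 65536

65536


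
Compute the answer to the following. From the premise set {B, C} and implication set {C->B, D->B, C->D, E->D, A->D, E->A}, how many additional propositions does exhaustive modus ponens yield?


Initial facts: {B, C}
Apply modus ponens to closure:
  C and C->D  =>  D
Final known: {B, C, D}
New propositions: {D}
Count = 1

1


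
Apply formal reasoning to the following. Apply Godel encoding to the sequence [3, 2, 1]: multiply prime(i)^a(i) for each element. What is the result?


Encode each element as an exponent of the corresponding prime:
  2^3 = 8
  3^2 = 9
  5^1 = 5
Product = 8 * 9 * 5 = 360

360


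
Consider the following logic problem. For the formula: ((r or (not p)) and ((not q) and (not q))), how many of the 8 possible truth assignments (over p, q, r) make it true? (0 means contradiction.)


Check all 8 assignments:
p=0, q=0, r=0: 1
p=0, q=0, r=1: 1
p=0, q=1, r=0: 0
p=0, q=1, r=1: 0
p=1, q=0, r=0: 0
p=1, q=0, r=1: 1
p=1, q=1, r=0: 0
p=1, q=1, r=1: 0
Count of True = 3

3


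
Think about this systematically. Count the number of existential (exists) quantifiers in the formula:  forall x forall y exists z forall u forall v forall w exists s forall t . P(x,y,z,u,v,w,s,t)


Quantifier prefix: forall x forall y exists z forall u forall v forall w exists s forall t
Mark each quantifier type:
  U U E U U U E U
Universal count = 6, Existential count = 2
Asked for existential (exists) quantifiers: 2

2


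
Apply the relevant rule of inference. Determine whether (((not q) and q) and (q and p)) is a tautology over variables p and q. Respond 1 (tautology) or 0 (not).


Check all 4 assignments:
p=0, q=0: 0
p=0, q=1: 0
p=1, q=0: 0
p=1, q=1: 0
Satisfying count = 0/4.
Tautology iff count = 4: no.

0


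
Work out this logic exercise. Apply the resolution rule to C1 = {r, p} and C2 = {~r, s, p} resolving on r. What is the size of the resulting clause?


Remove r from C1 and ~r from C2.
C1 remainder: {p}
C2 remainder: {s, p}
Union (resolvent): {p, s}
Resolvent has 2 literal(s).

2


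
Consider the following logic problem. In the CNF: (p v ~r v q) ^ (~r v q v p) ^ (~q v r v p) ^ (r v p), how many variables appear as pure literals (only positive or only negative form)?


Check each variable for pure literal status:
p: pure positive
q: mixed (not pure)
r: mixed (not pure)
Pure literal count = 1

1


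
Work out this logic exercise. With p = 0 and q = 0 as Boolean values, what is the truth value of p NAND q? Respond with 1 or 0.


p = 0, q = 0
Operation: p NAND q
Evaluate: 0 NAND 0 = 1

1


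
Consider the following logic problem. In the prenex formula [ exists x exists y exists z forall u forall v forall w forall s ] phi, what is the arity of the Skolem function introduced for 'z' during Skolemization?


Quantifier prefix: exists x exists y exists z forall u forall v forall w forall s
'z' is existentially quantified at position 3.
No universal quantifiers precede it.
Skolem function arity = 0 (a Skolem constant)

0


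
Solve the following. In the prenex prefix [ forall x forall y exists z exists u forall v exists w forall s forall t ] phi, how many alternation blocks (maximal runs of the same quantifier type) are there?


Quantifier-type sequence: A A E E A E A A  (A=forall, E=exists)
Group into maximal same-type runs:
  Ax2 | Ex2 | Ax1 | Ex1 | Ax2
Number of blocks = 5

5


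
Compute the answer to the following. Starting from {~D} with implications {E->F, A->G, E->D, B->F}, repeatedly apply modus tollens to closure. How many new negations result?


Initial negated facts: {~D}
Apply modus tollens to closure:
  ~D and E->D  =>  ~E
Final negated: {~D, ~E}
New negations: {~E}
Count = 1

1


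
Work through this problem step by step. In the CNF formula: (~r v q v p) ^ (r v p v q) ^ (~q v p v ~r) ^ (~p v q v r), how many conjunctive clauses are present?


A CNF formula is a conjunction of clauses.
Clauses are separated by ^.
Counting the conjuncts: 4 clauses.

4


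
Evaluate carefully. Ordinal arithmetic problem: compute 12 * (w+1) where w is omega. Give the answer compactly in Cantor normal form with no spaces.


Compute 12 * (w+1).
Ordinal * is associative and left-distributive over +, but NOT commutative; for finite n>1, n*w = w but w*n stays w*n.
By left-distributivity: 12 * (w+1) = 12*w + 12*1 = w + 12 = w+12.
Result = w+12

w+12


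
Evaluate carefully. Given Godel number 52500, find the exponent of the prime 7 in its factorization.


Factorize 52500 by dividing by 7 repeatedly.
Division steps: 7 divides 52500 exactly 1 time(s).
Exponent of 7 = 1

1


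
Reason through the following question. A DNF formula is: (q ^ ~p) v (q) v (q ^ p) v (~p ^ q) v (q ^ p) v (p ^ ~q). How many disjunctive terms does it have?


A DNF formula is a disjunction of terms (conjunctions).
Terms are separated by v.
Counting the disjuncts: 6 terms.

6


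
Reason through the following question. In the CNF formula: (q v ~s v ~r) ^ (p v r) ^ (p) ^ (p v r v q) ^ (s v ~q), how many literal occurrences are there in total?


Counting literals in each clause:
Clause 1: 3 literal(s)
Clause 2: 2 literal(s)
Clause 3: 1 literal(s)
Clause 4: 3 literal(s)
Clause 5: 2 literal(s)
Total = 11

11


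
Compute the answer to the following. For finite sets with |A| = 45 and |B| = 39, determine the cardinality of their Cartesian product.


The Cartesian product A x B contains all ordered pairs (a, b).
|A x B| = |A| * |B| = 45 * 39 = 1755

1755


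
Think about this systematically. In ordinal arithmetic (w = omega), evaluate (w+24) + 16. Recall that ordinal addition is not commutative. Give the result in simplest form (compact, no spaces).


Compute (w+24) + 16.
Ordinal + is associative but NOT commutative; for finite n>0, n + w = w but w + n stays w+n.
By associativity: (w+24) + 16 = w + (24+16) = w+40.
Result = w+40

w+40


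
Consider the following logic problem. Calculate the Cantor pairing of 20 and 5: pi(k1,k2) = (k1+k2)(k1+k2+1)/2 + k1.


k1 + k2 = 25
(k1+k2)(k1+k2+1)/2 = 25 * 26 / 2 = 325
pi = 325 + 20 = 345

345


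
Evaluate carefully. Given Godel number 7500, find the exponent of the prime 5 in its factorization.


Factorize 7500 by dividing by 5 repeatedly.
Division steps: 5 divides 7500 exactly 4 time(s).
Exponent of 5 = 4

4


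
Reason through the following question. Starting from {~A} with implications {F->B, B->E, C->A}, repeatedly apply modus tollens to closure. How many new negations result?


Initial negated facts: {~A}
Apply modus tollens to closure:
  ~A and C->A  =>  ~C
Final negated: {~A, ~C}
New negations: {~C}
Count = 1

1


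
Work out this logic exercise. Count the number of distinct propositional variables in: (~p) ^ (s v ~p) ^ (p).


Identify each variable that appears in the formula.
Variables found: p, s
Count = 2

2


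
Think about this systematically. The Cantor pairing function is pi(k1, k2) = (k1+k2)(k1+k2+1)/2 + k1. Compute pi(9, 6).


k1 + k2 = 15
(k1+k2)(k1+k2+1)/2 = 15 * 16 / 2 = 120
pi = 120 + 9 = 129

129


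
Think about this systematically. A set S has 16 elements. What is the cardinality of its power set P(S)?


The power set of a set with n elements has 2^n elements.
|P(S)| = 2^16 = 65536

65536


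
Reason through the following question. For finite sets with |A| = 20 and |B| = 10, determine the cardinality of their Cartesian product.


The Cartesian product A x B contains all ordered pairs (a, b).
|A x B| = |A| * |B| = 20 * 10 = 200

200


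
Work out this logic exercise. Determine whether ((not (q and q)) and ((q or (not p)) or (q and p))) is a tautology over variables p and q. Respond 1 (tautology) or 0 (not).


Check all 4 assignments:
p=0, q=0: 1
p=0, q=1: 0
p=1, q=0: 0
p=1, q=1: 0
Satisfying count = 1/4.
Tautology iff count = 4: no.

0


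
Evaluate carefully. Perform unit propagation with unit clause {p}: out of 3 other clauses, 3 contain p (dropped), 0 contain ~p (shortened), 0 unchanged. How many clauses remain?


Satisfied (removed): 3
Shortened (remain): 0
Unchanged (remain): 0
Remaining = 0 + 0 = 0

0


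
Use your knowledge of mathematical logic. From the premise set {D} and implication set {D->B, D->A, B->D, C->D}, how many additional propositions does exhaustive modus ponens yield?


Initial facts: {D}
Apply modus ponens to closure:
  D and D->B  =>  B
  D and D->A  =>  A
Final known: {A, B, D}
New propositions: {A, B}
Count = 2

2


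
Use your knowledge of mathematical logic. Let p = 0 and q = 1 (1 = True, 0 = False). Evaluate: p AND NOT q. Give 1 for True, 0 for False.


p = 0, q = 1
Operation: p AND NOT q
Evaluate: 0 AND NOT 1 = 0

0


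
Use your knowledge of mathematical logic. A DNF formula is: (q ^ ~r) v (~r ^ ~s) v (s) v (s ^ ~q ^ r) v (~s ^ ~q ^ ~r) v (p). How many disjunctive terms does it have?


A DNF formula is a disjunction of terms (conjunctions).
Terms are separated by v.
Counting the disjuncts: 6 terms.

6


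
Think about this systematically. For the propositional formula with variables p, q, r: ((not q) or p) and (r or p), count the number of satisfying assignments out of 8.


Evaluate all 8 assignments for p, q, r:
p=0, q=0, r=0: 0
p=0, q=0, r=1: 1
p=0, q=1, r=0: 0
p=0, q=1, r=1: 0
p=1, q=0, r=0: 1
p=1, q=0, r=1: 1
p=1, q=1, r=0: 1
p=1, q=1, r=1: 1
Satisfying count = 5

5


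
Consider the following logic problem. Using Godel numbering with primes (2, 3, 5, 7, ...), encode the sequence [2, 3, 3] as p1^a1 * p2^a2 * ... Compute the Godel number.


Encode each element as an exponent of the corresponding prime:
  2^2 = 4
  3^3 = 27
  5^3 = 125
Product = 4 * 27 * 125 = 13500

13500


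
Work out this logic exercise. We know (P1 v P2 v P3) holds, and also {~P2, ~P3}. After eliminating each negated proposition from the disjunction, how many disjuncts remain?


Original disjuncts (3): P1, P2, P3
Negated (eliminate): ~P2, ~P3
Remaining disjuncts: P1
Count = 3 - 2 = 1

1


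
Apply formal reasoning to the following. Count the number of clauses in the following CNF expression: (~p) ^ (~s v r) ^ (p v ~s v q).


A CNF formula is a conjunction of clauses.
Clauses are separated by ^.
Counting the conjuncts: 3 clauses.

3


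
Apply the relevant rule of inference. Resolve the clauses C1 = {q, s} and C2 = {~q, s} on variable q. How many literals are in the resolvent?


Remove q from C1 and ~q from C2.
C1 remainder: {s}
C2 remainder: {s}
Union (resolvent): {s}
Resolvent has 1 literal(s).

1


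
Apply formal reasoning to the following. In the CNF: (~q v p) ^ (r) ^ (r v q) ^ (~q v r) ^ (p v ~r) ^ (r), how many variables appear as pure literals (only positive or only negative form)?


Check each variable for pure literal status:
p: pure positive
q: mixed (not pure)
r: mixed (not pure)
Pure literal count = 1

1


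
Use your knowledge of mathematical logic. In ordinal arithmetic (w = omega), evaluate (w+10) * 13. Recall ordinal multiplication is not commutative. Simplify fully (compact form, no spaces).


Compute (w+10) * 13.
Ordinal * is associative and left-distributive over +, but NOT commutative; for finite n>1, n*w = w but w*n stays w*n.
(w+10) * 13 = (w+10) repeated 13 times. Each intermediate +10 is absorbed by the following w; only the last survives: w*13+10.
Result = w*13+10

w*13+10


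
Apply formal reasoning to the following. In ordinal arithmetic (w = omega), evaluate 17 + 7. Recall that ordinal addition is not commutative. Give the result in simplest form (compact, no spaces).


Compute 17 + 7.
Ordinal + is associative but NOT commutative; for finite n>0, n + w = w but w + n stays w+n.
Both operands finite; ordinal + agrees with natural +: 17 + 7 = 24.
Result = 24

24


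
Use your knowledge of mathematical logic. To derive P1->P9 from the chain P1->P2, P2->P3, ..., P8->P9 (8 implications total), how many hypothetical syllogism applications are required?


With 8 implications in a chain connecting 9 propositions:
P1->P2, P2->P3, ..., P8->P9
Steps needed = (number of implications) - 1 = 8 - 1 = 7

7


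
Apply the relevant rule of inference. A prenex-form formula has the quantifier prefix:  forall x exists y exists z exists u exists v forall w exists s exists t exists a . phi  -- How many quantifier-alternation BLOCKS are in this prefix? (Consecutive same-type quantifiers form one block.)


Quantifier-type sequence: A E E E E A E E E  (A=forall, E=exists)
Group into maximal same-type runs:
  Ax1 | Ex4 | Ax1 | Ex3
Number of blocks = 4

4
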